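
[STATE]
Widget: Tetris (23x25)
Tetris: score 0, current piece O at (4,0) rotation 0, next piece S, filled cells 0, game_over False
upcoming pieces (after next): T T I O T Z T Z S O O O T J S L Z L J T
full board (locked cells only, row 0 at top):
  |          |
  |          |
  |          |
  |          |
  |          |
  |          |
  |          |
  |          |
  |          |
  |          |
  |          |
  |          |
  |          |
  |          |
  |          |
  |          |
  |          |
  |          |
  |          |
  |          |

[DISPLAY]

    ▓▓    │Next:       
    ▓▓    │ ░░         
          │░░          
          │            
          │            
          │            
          │Score:      
          │0           
          │            
          │            
          │            
          │            
          │            
          │            
          │            
          │            
          │            
          │            
          │            
          │            
          │            
          │            
          │            
          │            
          │            


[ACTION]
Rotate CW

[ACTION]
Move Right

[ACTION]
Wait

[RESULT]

          │Next:       
     ▓▓   │ ░░         
     ▓▓   │░░          
          │            
          │            
          │            
          │Score:      
          │0           
          │            
          │            
          │            
          │            
          │            
          │            
          │            
          │            
          │            
          │            
          │            
          │            
          │            
          │            
          │            
          │            
          │            


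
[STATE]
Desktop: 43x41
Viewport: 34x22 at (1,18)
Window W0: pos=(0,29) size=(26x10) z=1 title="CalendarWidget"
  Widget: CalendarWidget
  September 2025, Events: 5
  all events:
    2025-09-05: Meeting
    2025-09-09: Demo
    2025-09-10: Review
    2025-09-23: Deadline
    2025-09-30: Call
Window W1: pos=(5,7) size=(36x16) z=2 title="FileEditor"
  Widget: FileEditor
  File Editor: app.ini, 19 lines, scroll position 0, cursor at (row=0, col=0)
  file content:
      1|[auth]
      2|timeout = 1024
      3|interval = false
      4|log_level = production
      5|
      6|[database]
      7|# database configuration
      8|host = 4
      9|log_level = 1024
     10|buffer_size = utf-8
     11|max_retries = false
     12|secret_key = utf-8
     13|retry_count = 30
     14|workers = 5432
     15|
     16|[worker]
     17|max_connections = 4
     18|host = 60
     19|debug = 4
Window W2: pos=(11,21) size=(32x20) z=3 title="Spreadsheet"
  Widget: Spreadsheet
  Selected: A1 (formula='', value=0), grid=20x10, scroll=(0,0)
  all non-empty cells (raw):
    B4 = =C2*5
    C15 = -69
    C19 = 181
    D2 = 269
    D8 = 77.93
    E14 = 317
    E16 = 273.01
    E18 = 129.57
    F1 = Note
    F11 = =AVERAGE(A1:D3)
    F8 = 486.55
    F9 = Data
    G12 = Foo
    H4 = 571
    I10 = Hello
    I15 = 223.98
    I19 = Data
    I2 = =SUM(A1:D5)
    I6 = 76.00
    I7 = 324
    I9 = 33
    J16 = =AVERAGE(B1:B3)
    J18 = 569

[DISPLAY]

    ┃log_level = 1024             
    ┃buffer_size = utf-8          
    ┃max_retries = false          
    ┃secre┏━━━━━━━━━━━━━━━━━━━━━━━
    ┗━━━━━┃ Spreadsheet           
          ┠───────────────────────
          ┃A1:                    
          ┃       A       B       
          ┃-----------------------
          ┃  1      [0]       0   
          ┃  2        0       0   
━━━━━━━━━━┃  3        0       0   
 CalendarW┃  4        0       0   
──────────┃  5        0       0   
     Septe┃  6        0       0   
Mo Tu We T┃  7        0       0   
 1  2  3  ┃  8        0       0   
 8  9* 10*┃  9        0       0   
15 16 17 1┃ 10        0       0   
22 23* 24 ┃ 11        0       0   
━━━━━━━━━━┃ 12        0       0   
          ┃ 13        0       0   


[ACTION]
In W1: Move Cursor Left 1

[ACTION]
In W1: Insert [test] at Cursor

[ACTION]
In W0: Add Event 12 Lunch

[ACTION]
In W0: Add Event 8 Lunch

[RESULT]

    ┃log_level = 1024             
    ┃buffer_size = utf-8          
    ┃max_retries = false          
    ┃secre┏━━━━━━━━━━━━━━━━━━━━━━━
    ┗━━━━━┃ Spreadsheet           
          ┠───────────────────────
          ┃A1:                    
          ┃       A       B       
          ┃-----------------------
          ┃  1      [0]       0   
          ┃  2        0       0   
━━━━━━━━━━┃  3        0       0   
 CalendarW┃  4        0       0   
──────────┃  5        0       0   
     Septe┃  6        0       0   
Mo Tu We T┃  7        0       0   
 1  2  3  ┃  8        0       0   
 8*  9* 10┃  9        0       0   
15 16 17 1┃ 10        0       0   
22 23* 24 ┃ 11        0       0   
━━━━━━━━━━┃ 12        0       0   
          ┃ 13        0       0   


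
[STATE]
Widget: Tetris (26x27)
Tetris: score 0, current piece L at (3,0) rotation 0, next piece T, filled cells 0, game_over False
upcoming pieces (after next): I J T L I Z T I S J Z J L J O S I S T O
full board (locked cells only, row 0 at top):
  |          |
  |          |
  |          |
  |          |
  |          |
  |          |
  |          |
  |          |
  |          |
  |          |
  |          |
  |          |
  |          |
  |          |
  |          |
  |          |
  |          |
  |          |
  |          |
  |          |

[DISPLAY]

     ▒    │Next:          
   ▒▒▒    │ ▒             
          │▒▒▒            
          │               
          │               
          │               
          │Score:         
          │0              
          │               
          │               
          │               
          │               
          │               
          │               
          │               
          │               
          │               
          │               
          │               
          │               
          │               
          │               
          │               
          │               
          │               
          │               
          │               


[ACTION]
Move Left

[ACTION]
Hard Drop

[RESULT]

    ▒     │Next:          
   ▒▒▒    │████           
          │               
          │               
          │               
          │               
          │Score:         
          │0              
          │               
          │               
          │               
          │               
          │               
          │               
          │               
          │               
          │               
          │               
    ▒     │               
  ▒▒▒     │               
          │               
          │               
          │               
          │               
          │               
          │               
          │               


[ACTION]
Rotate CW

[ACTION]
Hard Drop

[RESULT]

   ████   │Next:          
          │█              
          │███            
          │               
          │               
          │               
          │Score:         
          │0              
          │               
          │               
          │               
          │               
          │               
          │               
          │               
          │               
   ▒      │               
   ▒▒     │               
   ▒▒     │               
  ▒▒▒     │               
          │               
          │               
          │               
          │               
          │               
          │               
          │               


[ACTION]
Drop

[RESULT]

          │Next:          
   ████   │█              
          │███            
          │               
          │               
          │               
          │Score:         
          │0              
          │               
          │               
          │               
          │               
          │               
          │               
          │               
          │               
   ▒      │               
   ▒▒     │               
   ▒▒     │               
  ▒▒▒     │               
          │               
          │               
          │               
          │               
          │               
          │               
          │               


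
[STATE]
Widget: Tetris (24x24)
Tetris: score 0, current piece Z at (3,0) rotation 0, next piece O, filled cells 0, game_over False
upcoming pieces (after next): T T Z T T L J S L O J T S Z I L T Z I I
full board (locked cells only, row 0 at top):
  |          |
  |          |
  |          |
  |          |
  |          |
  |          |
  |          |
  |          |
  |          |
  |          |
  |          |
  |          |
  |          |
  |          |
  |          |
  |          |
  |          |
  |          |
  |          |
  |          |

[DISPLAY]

   ▓▓     │Next:        
    ▓▓    │▓▓           
          │▓▓           
          │             
          │             
          │             
          │Score:       
          │0            
          │             
          │             
          │             
          │             
          │             
          │             
          │             
          │             
          │             
          │             
          │             
          │             
          │             
          │             
          │             
          │             


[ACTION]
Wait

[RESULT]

          │Next:        
   ▓▓     │▓▓           
    ▓▓    │▓▓           
          │             
          │             
          │             
          │Score:       
          │0            
          │             
          │             
          │             
          │             
          │             
          │             
          │             
          │             
          │             
          │             
          │             
          │             
          │             
          │             
          │             
          │             


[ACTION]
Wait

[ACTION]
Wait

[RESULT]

          │Next:        
          │▓▓           
          │▓▓           
   ▓▓     │             
    ▓▓    │             
          │             
          │Score:       
          │0            
          │             
          │             
          │             
          │             
          │             
          │             
          │             
          │             
          │             
          │             
          │             
          │             
          │             
          │             
          │             
          │             


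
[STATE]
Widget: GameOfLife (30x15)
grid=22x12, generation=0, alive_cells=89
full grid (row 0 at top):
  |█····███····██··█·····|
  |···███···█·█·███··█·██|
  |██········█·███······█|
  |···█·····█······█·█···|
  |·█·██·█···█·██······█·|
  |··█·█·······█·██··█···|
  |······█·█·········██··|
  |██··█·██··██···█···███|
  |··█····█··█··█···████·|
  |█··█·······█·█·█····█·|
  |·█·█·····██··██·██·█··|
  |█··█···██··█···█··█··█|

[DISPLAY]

Gen: 0                        
█····███····██··█·····        
···███···█·█·███··█·██        
██········█·███······█        
···█·····█······█·█···        
·█·██·█···█·██······█·        
··█·█·······█·██··█···        
······█·█·········██··        
██··█·██··██···█···███        
··█····█··█··█···████·        
█··█·······█·█·█····█·        
·█·█·····██··██·██·█··        
█··█···██··█···█··█··█        
                              
                              


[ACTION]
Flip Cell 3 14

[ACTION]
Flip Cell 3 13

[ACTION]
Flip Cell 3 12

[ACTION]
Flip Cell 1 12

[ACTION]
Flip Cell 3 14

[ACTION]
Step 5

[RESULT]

Gen: 5                        
··██······██··········        
·█·██·······█·········        
███········█·····██···        
██········█·········██        
██·······██····█··█···        
█····█····█····█······        
██···██·····█·········        
······███·············        
········█·············        
···██····██···········        
····██····██··········        
···██·····███·········        
                              
                              


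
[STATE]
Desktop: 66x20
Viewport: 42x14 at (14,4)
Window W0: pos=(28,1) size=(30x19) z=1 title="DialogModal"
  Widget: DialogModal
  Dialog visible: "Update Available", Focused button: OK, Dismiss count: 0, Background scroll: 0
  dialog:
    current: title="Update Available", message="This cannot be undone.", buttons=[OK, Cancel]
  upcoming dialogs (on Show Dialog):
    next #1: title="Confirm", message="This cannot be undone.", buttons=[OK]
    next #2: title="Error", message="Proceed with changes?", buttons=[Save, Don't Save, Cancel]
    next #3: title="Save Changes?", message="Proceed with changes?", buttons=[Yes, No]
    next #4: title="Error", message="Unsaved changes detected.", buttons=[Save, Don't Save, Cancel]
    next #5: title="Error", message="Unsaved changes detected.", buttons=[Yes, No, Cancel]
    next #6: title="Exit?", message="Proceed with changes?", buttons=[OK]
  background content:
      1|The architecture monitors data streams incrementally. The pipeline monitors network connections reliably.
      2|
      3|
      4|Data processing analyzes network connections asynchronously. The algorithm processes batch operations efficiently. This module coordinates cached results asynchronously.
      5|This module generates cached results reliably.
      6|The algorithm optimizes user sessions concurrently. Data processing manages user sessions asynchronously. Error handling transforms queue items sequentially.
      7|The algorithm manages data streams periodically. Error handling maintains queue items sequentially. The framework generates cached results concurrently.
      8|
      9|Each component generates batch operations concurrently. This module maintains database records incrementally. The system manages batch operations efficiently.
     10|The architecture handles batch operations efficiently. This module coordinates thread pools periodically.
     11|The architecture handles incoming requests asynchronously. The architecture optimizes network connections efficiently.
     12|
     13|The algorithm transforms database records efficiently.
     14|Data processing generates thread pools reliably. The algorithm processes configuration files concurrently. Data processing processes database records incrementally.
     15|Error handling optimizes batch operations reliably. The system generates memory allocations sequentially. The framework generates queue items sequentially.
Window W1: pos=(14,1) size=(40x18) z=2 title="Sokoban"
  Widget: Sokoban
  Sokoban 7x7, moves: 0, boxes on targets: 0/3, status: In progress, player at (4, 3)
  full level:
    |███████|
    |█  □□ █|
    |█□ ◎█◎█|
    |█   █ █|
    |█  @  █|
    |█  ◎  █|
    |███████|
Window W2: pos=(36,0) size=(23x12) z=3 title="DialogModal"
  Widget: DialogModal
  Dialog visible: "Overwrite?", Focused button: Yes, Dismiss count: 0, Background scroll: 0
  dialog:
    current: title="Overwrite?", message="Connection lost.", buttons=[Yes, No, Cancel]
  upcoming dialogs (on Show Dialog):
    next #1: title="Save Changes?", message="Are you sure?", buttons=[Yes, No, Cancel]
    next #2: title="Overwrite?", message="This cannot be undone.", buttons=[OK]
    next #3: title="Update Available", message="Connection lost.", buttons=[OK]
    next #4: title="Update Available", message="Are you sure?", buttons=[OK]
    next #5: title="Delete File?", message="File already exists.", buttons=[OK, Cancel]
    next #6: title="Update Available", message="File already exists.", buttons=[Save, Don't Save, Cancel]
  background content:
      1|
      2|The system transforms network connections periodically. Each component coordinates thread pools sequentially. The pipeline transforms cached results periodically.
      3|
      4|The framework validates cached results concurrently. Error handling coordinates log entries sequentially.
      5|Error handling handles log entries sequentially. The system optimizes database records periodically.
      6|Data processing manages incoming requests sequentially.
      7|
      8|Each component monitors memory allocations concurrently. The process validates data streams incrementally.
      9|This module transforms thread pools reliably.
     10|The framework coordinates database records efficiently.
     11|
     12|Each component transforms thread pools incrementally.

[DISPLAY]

┃███████              ┃Th┌───────────────┐
┃█  □□ █              ┃  │   Overwrite?  │
┃█□ ◎█◎█              ┃Th│Connection lost│
┃█   █ █              ┃Er│[Yes]  No   Can│
┃█  @  █              ┃Da└───────────────┘
┃█  ◎  █              ┃                   
┃███████              ┃Each component moni
┃Moves: 0  0/3        ┗━━━━━━━━━━━━━━━━━━━
┃                                      ┃│a
┃                                      ┃┘a
┃                                      ┃in
┃                                      ┃  
┃                                      ┃da
┃                                      ┃ t


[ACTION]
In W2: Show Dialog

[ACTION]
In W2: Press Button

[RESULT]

┃███████              ┃The system transfor
┃█  □□ █              ┃                   
┃█□ ◎█◎█              ┃The framework valid
┃█   █ █              ┃Error handling hand
┃█  @  █              ┃Data processing man
┃█  ◎  █              ┃                   
┃███████              ┃Each component moni
┃Moves: 0  0/3        ┗━━━━━━━━━━━━━━━━━━━
┃                                      ┃│a
┃                                      ┃┘a
┃                                      ┃in
┃                                      ┃  
┃                                      ┃da
┃                                      ┃ t


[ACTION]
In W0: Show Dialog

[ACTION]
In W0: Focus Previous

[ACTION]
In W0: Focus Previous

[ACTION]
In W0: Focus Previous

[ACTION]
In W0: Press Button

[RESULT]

┃███████              ┃The system transfor
┃█  □□ █              ┃                   
┃█□ ◎█◎█              ┃The framework valid
┃█   █ █              ┃Error handling hand
┃█  @  █              ┃Data processing man
┃█  ◎  █              ┃                   
┃███████              ┃Each component moni
┃Moves: 0  0/3        ┗━━━━━━━━━━━━━━━━━━━
┃                                      ┃ba
┃                                      ┃ba
┃                                      ┃in
┃                                      ┃  
┃                                      ┃da
┃                                      ┃ t


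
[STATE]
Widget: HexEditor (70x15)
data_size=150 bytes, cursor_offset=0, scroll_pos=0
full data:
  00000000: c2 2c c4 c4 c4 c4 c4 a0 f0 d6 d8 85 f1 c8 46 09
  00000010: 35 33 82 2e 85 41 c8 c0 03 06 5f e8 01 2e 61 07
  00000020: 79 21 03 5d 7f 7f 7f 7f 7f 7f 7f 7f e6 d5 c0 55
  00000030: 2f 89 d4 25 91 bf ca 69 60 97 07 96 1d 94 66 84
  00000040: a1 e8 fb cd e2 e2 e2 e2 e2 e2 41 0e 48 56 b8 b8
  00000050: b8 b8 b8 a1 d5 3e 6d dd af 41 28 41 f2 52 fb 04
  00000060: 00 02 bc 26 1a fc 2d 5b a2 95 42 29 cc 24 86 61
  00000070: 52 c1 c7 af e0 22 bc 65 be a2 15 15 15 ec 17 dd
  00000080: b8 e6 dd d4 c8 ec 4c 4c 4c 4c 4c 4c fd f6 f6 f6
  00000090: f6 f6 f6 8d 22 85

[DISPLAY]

00000000  C2 2c c4 c4 c4 c4 c4 a0  f0 d6 d8 85 f1 c8 46 09  |.,.......
00000010  35 33 82 2e 85 41 c8 c0  03 06 5f e8 01 2e 61 07  |53...A...
00000020  79 21 03 5d 7f 7f 7f 7f  7f 7f 7f 7f e6 d5 c0 55  |y!.].....
00000030  2f 89 d4 25 91 bf ca 69  60 97 07 96 1d 94 66 84  |/..%...i`
00000040  a1 e8 fb cd e2 e2 e2 e2  e2 e2 41 0e 48 56 b8 b8  |.........
00000050  b8 b8 b8 a1 d5 3e 6d dd  af 41 28 41 f2 52 fb 04  |.....>m..
00000060  00 02 bc 26 1a fc 2d 5b  a2 95 42 29 cc 24 86 61  |...&..-[.
00000070  52 c1 c7 af e0 22 bc 65  be a2 15 15 15 ec 17 dd  |R....".e.
00000080  b8 e6 dd d4 c8 ec 4c 4c  4c 4c 4c 4c fd f6 f6 f6  |......LLL
00000090  f6 f6 f6 8d 22 85                                 |....".   
                                                                      
                                                                      
                                                                      
                                                                      
                                                                      


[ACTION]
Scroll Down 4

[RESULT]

00000040  a1 e8 fb cd e2 e2 e2 e2  e2 e2 41 0e 48 56 b8 b8  |.........
00000050  b8 b8 b8 a1 d5 3e 6d dd  af 41 28 41 f2 52 fb 04  |.....>m..
00000060  00 02 bc 26 1a fc 2d 5b  a2 95 42 29 cc 24 86 61  |...&..-[.
00000070  52 c1 c7 af e0 22 bc 65  be a2 15 15 15 ec 17 dd  |R....".e.
00000080  b8 e6 dd d4 c8 ec 4c 4c  4c 4c 4c 4c fd f6 f6 f6  |......LLL
00000090  f6 f6 f6 8d 22 85                                 |....".   
                                                                      
                                                                      
                                                                      
                                                                      
                                                                      
                                                                      
                                                                      
                                                                      
                                                                      


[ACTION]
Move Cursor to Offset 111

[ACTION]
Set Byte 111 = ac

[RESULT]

00000040  a1 e8 fb cd e2 e2 e2 e2  e2 e2 41 0e 48 56 b8 b8  |.........
00000050  b8 b8 b8 a1 d5 3e 6d dd  af 41 28 41 f2 52 fb 04  |.....>m..
00000060  00 02 bc 26 1a fc 2d 5b  a2 95 42 29 cc 24 86 AC  |...&..-[.
00000070  52 c1 c7 af e0 22 bc 65  be a2 15 15 15 ec 17 dd  |R....".e.
00000080  b8 e6 dd d4 c8 ec 4c 4c  4c 4c 4c 4c fd f6 f6 f6  |......LLL
00000090  f6 f6 f6 8d 22 85                                 |....".   
                                                                      
                                                                      
                                                                      
                                                                      
                                                                      
                                                                      
                                                                      
                                                                      
                                                                      


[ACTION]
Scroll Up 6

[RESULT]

00000000  c2 2c c4 c4 c4 c4 c4 a0  f0 d6 d8 85 f1 c8 46 09  |.,.......
00000010  35 33 82 2e 85 41 c8 c0  03 06 5f e8 01 2e 61 07  |53...A...
00000020  79 21 03 5d 7f 7f 7f 7f  7f 7f 7f 7f e6 d5 c0 55  |y!.].....
00000030  2f 89 d4 25 91 bf ca 69  60 97 07 96 1d 94 66 84  |/..%...i`
00000040  a1 e8 fb cd e2 e2 e2 e2  e2 e2 41 0e 48 56 b8 b8  |.........
00000050  b8 b8 b8 a1 d5 3e 6d dd  af 41 28 41 f2 52 fb 04  |.....>m..
00000060  00 02 bc 26 1a fc 2d 5b  a2 95 42 29 cc 24 86 AC  |...&..-[.
00000070  52 c1 c7 af e0 22 bc 65  be a2 15 15 15 ec 17 dd  |R....".e.
00000080  b8 e6 dd d4 c8 ec 4c 4c  4c 4c 4c 4c fd f6 f6 f6  |......LLL
00000090  f6 f6 f6 8d 22 85                                 |....".   
                                                                      
                                                                      
                                                                      
                                                                      
                                                                      


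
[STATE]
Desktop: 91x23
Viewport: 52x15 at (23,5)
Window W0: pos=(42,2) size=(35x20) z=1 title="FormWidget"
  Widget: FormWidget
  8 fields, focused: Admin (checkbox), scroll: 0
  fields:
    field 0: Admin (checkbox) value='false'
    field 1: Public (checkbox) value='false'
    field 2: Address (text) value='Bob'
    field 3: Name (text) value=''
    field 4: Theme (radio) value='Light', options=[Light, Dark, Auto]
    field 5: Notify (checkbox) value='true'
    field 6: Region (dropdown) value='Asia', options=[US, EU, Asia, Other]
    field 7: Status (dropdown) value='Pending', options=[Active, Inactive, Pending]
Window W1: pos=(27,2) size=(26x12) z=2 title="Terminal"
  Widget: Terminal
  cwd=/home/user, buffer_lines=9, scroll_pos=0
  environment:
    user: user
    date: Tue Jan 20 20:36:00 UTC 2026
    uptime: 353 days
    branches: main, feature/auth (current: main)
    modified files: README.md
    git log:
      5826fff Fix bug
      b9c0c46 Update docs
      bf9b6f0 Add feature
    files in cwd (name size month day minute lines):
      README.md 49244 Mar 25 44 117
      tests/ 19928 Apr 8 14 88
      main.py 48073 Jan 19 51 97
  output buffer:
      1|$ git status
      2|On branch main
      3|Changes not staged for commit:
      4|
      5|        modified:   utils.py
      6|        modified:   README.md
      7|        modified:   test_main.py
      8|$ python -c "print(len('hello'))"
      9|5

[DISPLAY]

    ┃$ git status            ┃    [ ]               
    ┃On branch main          ┃    [ ]               
    ┃Changes not staged for c┃    [Bob              
    ┃                        ┃    [                 
    ┃        modified:   util┃    (●) Light  ( ) Dar
    ┃        modified:   READ┃    [x]               
    ┃        modified:   test┃    [Asia            ▼
    ┃$ python -c "print(len('┃    [Pending         ▼
    ┗━━━━━━━━━━━━━━━━━━━━━━━━┛                      
                   ┃                                
                   ┃                                
                   ┃                                
                   ┃                                
                   ┃                                
                   ┃                                


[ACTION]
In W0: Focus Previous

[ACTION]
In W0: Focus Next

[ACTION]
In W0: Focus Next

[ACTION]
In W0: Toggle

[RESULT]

    ┃$ git status            ┃    [ ]               
    ┃On branch main          ┃    [x]               
    ┃Changes not staged for c┃    [Bob              
    ┃                        ┃    [                 
    ┃        modified:   util┃    (●) Light  ( ) Dar
    ┃        modified:   READ┃    [x]               
    ┃        modified:   test┃    [Asia            ▼
    ┃$ python -c "print(len('┃    [Pending         ▼
    ┗━━━━━━━━━━━━━━━━━━━━━━━━┛                      
                   ┃                                
                   ┃                                
                   ┃                                
                   ┃                                
                   ┃                                
                   ┃                                


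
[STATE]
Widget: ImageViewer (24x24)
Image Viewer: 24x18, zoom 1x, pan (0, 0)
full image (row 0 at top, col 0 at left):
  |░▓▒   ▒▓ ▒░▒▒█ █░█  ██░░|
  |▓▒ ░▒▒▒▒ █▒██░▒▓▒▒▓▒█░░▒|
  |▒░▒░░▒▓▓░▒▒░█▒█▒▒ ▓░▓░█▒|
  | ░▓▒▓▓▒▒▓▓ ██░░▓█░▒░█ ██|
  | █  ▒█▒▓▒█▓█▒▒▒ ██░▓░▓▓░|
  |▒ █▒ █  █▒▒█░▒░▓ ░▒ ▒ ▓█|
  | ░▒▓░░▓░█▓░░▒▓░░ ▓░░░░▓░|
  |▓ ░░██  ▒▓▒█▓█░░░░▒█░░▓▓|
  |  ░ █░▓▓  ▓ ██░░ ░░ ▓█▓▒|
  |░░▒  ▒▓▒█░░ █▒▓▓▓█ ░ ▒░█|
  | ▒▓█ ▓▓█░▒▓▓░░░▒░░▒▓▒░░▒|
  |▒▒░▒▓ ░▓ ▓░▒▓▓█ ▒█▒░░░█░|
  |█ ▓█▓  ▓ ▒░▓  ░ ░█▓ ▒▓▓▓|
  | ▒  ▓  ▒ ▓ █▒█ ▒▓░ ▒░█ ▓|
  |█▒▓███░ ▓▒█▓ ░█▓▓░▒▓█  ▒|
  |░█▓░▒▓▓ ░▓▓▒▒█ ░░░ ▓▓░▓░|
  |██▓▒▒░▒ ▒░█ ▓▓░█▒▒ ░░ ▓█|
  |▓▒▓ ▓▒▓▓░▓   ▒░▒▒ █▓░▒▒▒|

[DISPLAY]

░▓▒   ▒▓ ▒░▒▒█ █░█  ██░░
▓▒ ░▒▒▒▒ █▒██░▒▓▒▒▓▒█░░▒
▒░▒░░▒▓▓░▒▒░█▒█▒▒ ▓░▓░█▒
 ░▓▒▓▓▒▒▓▓ ██░░▓█░▒░█ ██
 █  ▒█▒▓▒█▓█▒▒▒ ██░▓░▓▓░
▒ █▒ █  █▒▒█░▒░▓ ░▒ ▒ ▓█
 ░▒▓░░▓░█▓░░▒▓░░ ▓░░░░▓░
▓ ░░██  ▒▓▒█▓█░░░░▒█░░▓▓
  ░ █░▓▓  ▓ ██░░ ░░ ▓█▓▒
░░▒  ▒▓▒█░░ █▒▓▓▓█ ░ ▒░█
 ▒▓█ ▓▓█░▒▓▓░░░▒░░▒▓▒░░▒
▒▒░▒▓ ░▓ ▓░▒▓▓█ ▒█▒░░░█░
█ ▓█▓  ▓ ▒░▓  ░ ░█▓ ▒▓▓▓
 ▒  ▓  ▒ ▓ █▒█ ▒▓░ ▒░█ ▓
█▒▓███░ ▓▒█▓ ░█▓▓░▒▓█  ▒
░█▓░▒▓▓ ░▓▓▒▒█ ░░░ ▓▓░▓░
██▓▒▒░▒ ▒░█ ▓▓░█▒▒ ░░ ▓█
▓▒▓ ▓▒▓▓░▓   ▒░▒▒ █▓░▒▒▒
                        
                        
                        
                        
                        
                        


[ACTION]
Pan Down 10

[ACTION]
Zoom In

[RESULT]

▒▒  ██▒▒  ██    ██▒▒▒▒██
▒▒  ██▒▒  ██    ██▒▒▒▒██
  ░░▒▒▓▓░░░░▓▓░░██▓▓░░░░
  ░░▒▒▓▓░░░░▓▓░░██▓▓░░░░
▓▓  ░░░░████    ▒▒▓▓▒▒██
▓▓  ░░░░████    ▒▒▓▓▒▒██
    ░░  ██░░▓▓▓▓    ▓▓  
    ░░  ██░░▓▓▓▓    ▓▓  
░░░░▒▒    ▒▒▓▓▒▒██░░░░  
░░░░▒▒    ▒▒▓▓▒▒██░░░░  
  ▒▒▓▓██  ▓▓▓▓██░░▒▒▓▓▓▓
  ▒▒▓▓██  ▓▓▓▓██░░▒▒▓▓▓▓
▒▒▒▒░░▒▒▓▓  ░░▓▓  ▓▓░░▒▒
▒▒▒▒░░▒▒▓▓  ░░▓▓  ▓▓░░▒▒
██  ▓▓██▓▓    ▓▓  ▒▒░░▓▓
██  ▓▓██▓▓    ▓▓  ▒▒░░▓▓
  ▒▒    ▓▓    ▒▒  ▓▓  ██
  ▒▒    ▓▓    ▒▒  ▓▓  ██
██▒▒▓▓██████░░  ▓▓▒▒██▓▓
██▒▒▓▓██████░░  ▓▓▒▒██▓▓
░░██▓▓░░▒▒▓▓▓▓  ░░▓▓▓▓▒▒
░░██▓▓░░▒▒▓▓▓▓  ░░▓▓▓▓▒▒
████▓▓▒▒▒▒░░▒▒  ▒▒░░██  
████▓▓▒▒▒▒░░▒▒  ▒▒░░██  


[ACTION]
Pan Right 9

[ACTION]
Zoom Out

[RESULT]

▒▓▓░░░▒░░▒▓▒░░▒         
▓░▒▓▓█ ▒█▒░░░█░         
▒░▓  ░ ░█▓ ▒▓▓▓         
▓ █▒█ ▒▓░ ▒░█ ▓         
▒█▓ ░█▓▓░▒▓█  ▒         
▓▓▒▒█ ░░░ ▓▓░▓░         
░█ ▓▓░█▒▒ ░░ ▓█         
▓   ▒░▒▒ █▓░▒▒▒         
                        
                        
                        
                        
                        
                        
                        
                        
                        
                        
                        
                        
                        
                        
                        
                        


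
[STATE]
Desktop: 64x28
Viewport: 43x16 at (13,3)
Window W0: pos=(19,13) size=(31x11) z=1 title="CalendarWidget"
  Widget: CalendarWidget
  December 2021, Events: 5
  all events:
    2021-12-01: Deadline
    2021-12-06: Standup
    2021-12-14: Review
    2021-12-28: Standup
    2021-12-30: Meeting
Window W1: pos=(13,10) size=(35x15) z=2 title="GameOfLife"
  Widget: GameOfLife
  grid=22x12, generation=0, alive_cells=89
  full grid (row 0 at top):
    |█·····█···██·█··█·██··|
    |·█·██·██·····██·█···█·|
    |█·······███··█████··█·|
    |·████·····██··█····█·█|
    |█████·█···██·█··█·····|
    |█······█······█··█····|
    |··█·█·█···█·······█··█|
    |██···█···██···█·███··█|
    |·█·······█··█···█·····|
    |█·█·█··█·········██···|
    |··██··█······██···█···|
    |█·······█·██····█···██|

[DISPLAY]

                                           
                                           
                                           
                                           
                                           
                                           
                                           
┏━━━━━━━━━━━━━━━━━━━━━━━━━━━━━━━━━┓        
┃ GameOfLife                      ┃        
┠─────────────────────────────────┨        
┃Gen: 0                           ┃━┓      
┃·█·██·██·····██·█···█·           ┃ ┃      
┃█·······███··█████··█·           ┃─┨      
┃·████·····██··█····█·█           ┃ ┃      
┃█████·█···██·█··█·····           ┃ ┃      
┃█······█······█··█····           ┃ ┃      


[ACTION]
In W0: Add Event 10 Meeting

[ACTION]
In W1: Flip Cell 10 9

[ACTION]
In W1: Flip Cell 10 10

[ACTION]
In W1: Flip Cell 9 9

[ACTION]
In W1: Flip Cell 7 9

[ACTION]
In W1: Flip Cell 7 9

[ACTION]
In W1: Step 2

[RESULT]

                                           
                                           
                                           
                                           
                                           
                                           
                                           
┏━━━━━━━━━━━━━━━━━━━━━━━━━━━━━━━━━┓        
┃ GameOfLife                      ┃        
┠─────────────────────────────────┨        
┃Gen: 2                           ┃━┓      
┃██··█·········██·····█           ┃ ┃      
┃██·······████···██···█           ┃─┨      
┃········█·····██·█████           ┃ ┃      
┃···█······█·███·█·····           ┃ ┃      
┃██··█··█·····█···█····           ┃ ┃      


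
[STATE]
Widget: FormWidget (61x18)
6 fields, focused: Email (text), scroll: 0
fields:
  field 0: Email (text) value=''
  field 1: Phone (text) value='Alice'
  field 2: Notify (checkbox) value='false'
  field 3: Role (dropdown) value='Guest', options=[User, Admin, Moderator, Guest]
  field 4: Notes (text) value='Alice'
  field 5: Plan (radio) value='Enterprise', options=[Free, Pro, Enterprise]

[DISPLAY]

> Email:      [                                             ]
  Phone:      [Alice                                        ]
  Notify:     [ ]                                            
  Role:       [Guest                                       ▼]
  Notes:      [Alice                                        ]
  Plan:       ( ) Free  ( ) Pro  (●) Enterprise              
                                                             
                                                             
                                                             
                                                             
                                                             
                                                             
                                                             
                                                             
                                                             
                                                             
                                                             
                                                             


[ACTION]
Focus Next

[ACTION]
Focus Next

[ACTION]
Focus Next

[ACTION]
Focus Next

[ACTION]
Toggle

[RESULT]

  Email:      [                                             ]
  Phone:      [Alice                                        ]
  Notify:     [ ]                                            
  Role:       [Guest                                       ▼]
> Notes:      [Alice                                        ]
  Plan:       ( ) Free  ( ) Pro  (●) Enterprise              
                                                             
                                                             
                                                             
                                                             
                                                             
                                                             
                                                             
                                                             
                                                             
                                                             
                                                             
                                                             
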